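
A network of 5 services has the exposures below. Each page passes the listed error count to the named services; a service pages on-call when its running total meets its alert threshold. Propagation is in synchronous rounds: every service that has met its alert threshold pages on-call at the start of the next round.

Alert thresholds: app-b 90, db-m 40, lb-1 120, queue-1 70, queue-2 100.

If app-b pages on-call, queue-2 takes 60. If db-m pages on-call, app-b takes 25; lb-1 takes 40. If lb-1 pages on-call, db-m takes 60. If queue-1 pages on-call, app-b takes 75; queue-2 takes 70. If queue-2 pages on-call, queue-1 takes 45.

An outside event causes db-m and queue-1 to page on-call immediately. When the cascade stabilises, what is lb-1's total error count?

Round 1 — db-m, queue-1 page on-call (initial).
  app-b: +25+75 → 100 ≥ 90
  lb-1: +40 → 40 < 120
  queue-2: +70 → 70 < 100
Round 2 — app-b pages on-call.
  queue-2: +60 → 130 ≥ 100
Round 3 — queue-2 pages on-call.
No further pages.

40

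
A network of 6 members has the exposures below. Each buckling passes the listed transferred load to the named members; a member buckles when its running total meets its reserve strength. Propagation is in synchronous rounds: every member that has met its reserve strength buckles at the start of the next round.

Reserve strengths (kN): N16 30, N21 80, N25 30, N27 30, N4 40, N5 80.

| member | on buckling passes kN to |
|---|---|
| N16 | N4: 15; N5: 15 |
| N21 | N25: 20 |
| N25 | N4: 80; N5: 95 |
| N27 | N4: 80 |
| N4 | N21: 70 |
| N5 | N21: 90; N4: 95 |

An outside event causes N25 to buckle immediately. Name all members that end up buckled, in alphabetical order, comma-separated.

N21, N25, N4, N5

Round 1 — N25 buckles (initial).
  N4: +80 → 80 ≥ 40
  N5: +95 → 95 ≥ 80
Round 2 — N4, N5 buckle.
  N21: +70+90 → 160 ≥ 80
Round 3 — N21 buckles.
No further bucklings.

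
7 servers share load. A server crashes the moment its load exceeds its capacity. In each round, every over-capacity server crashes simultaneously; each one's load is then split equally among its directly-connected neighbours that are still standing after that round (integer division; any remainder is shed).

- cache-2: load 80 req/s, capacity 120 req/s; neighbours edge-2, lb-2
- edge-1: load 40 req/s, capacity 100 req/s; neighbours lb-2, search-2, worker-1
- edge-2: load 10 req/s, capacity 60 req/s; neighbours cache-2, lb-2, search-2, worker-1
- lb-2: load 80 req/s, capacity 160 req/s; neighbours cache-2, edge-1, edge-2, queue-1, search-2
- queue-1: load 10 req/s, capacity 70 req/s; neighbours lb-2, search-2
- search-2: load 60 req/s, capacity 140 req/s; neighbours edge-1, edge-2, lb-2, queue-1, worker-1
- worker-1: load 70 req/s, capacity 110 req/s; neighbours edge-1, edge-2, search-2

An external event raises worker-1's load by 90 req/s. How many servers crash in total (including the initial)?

2

Round 1 — worker-1 at 160 > 110. worker-1 crashes.
  worker-1 sheds 160 req/s to edge-1, edge-2, search-2: 53 each (1 lost).
    edge-1: 40+53 = 93 ≤ 100
    edge-2: 10+53 = 63 > 60
    search-2: 60+53 = 113 ≤ 140
Round 2 — edge-2 crashes.
  edge-2 sheds 63 req/s to cache-2, lb-2, search-2: 21 each.
    cache-2: 80+21 = 101 ≤ 120
    lb-2: 80+21 = 101 ≤ 160
    search-2: 113+21 = 134 ≤ 140
No further crashes.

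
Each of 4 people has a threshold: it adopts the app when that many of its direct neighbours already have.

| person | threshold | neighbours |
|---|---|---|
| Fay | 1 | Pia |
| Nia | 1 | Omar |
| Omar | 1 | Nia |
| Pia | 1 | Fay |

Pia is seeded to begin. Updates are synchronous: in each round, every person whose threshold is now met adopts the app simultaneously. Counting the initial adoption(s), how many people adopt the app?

2

Round 1 — Pia adopts the app (initial).
Round 2 — checking thresholds:
  Fay: 1 of 1 neighbours ≥ 1, adopts the app.
Round 3 — no new adoptions; cascade stops.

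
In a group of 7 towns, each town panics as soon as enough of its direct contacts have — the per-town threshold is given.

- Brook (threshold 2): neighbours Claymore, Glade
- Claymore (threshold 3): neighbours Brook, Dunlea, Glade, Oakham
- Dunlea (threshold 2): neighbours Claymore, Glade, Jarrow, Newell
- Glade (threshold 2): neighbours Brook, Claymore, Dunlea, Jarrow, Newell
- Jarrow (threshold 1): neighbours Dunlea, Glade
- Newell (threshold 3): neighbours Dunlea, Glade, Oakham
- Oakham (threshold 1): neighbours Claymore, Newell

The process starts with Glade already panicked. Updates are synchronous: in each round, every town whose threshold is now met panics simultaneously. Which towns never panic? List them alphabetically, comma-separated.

Brook, Claymore, Newell, Oakham

Round 1 — Glade panics (initial).
Round 2 — checking thresholds:
  Brook: 1 of 2 neighbours < 2, below threshold.
  Claymore: 1 of 4 neighbours < 3, below threshold.
  Dunlea: 1 of 4 neighbours < 2, below threshold.
  Jarrow: 1 of 2 neighbours ≥ 1, panics.
  Newell: 1 of 3 neighbours < 3, below threshold.
Round 3 — checking thresholds:
  Brook: 1 of 2 neighbours < 2, below threshold.
  Claymore: 1 of 4 neighbours < 3, below threshold.
  Dunlea: 2 of 4 neighbours ≥ 2, panics.
  Newell: 1 of 3 neighbours < 3, below threshold.
Round 4 — no new panics; cascade stops.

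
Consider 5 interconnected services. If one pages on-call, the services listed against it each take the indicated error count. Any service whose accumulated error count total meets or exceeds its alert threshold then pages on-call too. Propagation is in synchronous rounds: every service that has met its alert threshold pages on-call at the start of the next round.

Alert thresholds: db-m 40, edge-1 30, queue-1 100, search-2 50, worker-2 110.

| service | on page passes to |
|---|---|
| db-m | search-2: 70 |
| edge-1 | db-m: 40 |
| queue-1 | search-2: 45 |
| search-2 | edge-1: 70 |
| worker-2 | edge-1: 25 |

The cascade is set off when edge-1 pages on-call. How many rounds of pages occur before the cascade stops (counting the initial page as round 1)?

3

Round 1 — edge-1 pages on-call (initial).
  db-m: +40 → 40 ≥ 40
Round 2 — db-m pages on-call.
  search-2: +70 → 70 ≥ 50
Round 3 — search-2 pages on-call.
No further pages.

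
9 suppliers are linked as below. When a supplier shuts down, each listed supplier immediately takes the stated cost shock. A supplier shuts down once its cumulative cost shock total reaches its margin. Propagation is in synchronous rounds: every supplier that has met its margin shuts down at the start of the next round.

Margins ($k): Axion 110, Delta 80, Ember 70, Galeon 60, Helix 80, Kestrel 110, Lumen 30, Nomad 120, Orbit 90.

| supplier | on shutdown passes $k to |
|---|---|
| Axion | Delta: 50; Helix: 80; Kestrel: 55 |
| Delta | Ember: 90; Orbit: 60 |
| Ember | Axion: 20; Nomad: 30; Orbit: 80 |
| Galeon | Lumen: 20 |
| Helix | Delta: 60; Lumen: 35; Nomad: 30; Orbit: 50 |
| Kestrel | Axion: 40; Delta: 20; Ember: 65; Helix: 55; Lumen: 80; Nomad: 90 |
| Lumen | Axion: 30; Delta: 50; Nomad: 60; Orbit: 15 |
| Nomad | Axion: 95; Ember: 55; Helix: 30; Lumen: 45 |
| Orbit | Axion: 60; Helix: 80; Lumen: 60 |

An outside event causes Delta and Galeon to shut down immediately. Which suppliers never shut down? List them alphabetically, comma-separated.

Kestrel

Round 1 — Delta, Galeon shut down (initial).
  Ember: +90 → 90 ≥ 70
  Lumen: +20 → 20 < 30
  Orbit: +60 → 60 < 90
Round 2 — Ember shuts down.
  Axion: +20 → 20 < 110
  Nomad: +30 → 30 < 120
  Orbit: +80 → 140 ≥ 90
Round 3 — Orbit shuts down.
  Axion: +60 → 80 < 110
  Helix: +80 → 80 ≥ 80
  Lumen: +60 → 80 ≥ 30
Round 4 — Helix, Lumen shut down.
  Axion: +30 → 110 ≥ 110
  Nomad: +30+60 → 120 ≥ 120
Round 5 — Axion, Nomad shut down.
  Kestrel: +55 → 55 < 110
No further shutdowns.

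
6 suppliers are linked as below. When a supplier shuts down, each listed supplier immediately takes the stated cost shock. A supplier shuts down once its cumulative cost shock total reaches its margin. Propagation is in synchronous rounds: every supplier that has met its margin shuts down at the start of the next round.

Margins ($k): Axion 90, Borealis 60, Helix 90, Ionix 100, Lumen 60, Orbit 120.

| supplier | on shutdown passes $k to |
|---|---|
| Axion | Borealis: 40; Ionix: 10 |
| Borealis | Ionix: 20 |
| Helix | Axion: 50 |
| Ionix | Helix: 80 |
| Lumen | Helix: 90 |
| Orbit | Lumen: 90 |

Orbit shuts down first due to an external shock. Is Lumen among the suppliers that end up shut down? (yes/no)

yes

Round 1 — Orbit shuts down (initial).
  Lumen: +90 → 90 ≥ 60
Round 2 — Lumen shuts down.
  Helix: +90 → 90 ≥ 90
Round 3 — Helix shuts down.
  Axion: +50 → 50 < 90
No further shutdowns.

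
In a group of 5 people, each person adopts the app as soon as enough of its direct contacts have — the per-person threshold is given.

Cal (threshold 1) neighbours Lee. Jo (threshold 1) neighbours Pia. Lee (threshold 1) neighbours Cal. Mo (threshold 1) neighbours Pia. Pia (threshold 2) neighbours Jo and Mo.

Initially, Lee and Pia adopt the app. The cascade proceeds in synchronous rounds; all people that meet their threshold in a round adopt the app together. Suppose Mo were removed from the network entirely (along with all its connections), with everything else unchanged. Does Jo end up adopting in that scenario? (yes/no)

yes

With Mo removed:
Round 1 — Lee, Pia adopt the app (initial).
Round 2 — checking thresholds:
  Cal: 1 of 1 neighbours ≥ 1, adopts the app.
  Jo: 1 of 1 neighbours ≥ 1, adopts the app.
Round 3 — no new adoptions; cascade stops.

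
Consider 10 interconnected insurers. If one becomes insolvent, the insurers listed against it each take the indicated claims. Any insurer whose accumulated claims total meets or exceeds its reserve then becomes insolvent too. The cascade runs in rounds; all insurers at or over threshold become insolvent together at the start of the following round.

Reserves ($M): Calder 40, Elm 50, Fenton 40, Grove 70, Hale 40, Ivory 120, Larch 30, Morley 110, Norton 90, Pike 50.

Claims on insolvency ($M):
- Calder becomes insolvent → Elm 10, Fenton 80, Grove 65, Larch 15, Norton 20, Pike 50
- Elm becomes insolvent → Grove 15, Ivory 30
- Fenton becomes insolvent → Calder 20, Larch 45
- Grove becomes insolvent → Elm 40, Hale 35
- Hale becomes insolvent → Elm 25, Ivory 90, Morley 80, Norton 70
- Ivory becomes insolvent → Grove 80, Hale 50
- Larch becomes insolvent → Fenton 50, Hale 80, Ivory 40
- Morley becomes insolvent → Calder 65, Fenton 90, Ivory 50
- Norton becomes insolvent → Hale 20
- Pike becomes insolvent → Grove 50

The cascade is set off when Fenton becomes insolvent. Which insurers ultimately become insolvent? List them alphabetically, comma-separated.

Elm, Fenton, Grove, Hale, Ivory, Larch

Round 1 — Fenton becomes insolvent (initial).
  Calder: +20 → 20 < 40
  Larch: +45 → 45 ≥ 30
Round 2 — Larch becomes insolvent.
  Hale: +80 → 80 ≥ 40
  Ivory: +40 → 40 < 120
Round 3 — Hale becomes insolvent.
  Elm: +25 → 25 < 50
  Ivory: +90 → 130 ≥ 120
  Morley: +80 → 80 < 110
  Norton: +70 → 70 < 90
Round 4 — Ivory becomes insolvent.
  Grove: +80 → 80 ≥ 70
Round 5 — Grove becomes insolvent.
  Elm: +40 → 65 ≥ 50
Round 6 — Elm becomes insolvent.
No further insolvencies.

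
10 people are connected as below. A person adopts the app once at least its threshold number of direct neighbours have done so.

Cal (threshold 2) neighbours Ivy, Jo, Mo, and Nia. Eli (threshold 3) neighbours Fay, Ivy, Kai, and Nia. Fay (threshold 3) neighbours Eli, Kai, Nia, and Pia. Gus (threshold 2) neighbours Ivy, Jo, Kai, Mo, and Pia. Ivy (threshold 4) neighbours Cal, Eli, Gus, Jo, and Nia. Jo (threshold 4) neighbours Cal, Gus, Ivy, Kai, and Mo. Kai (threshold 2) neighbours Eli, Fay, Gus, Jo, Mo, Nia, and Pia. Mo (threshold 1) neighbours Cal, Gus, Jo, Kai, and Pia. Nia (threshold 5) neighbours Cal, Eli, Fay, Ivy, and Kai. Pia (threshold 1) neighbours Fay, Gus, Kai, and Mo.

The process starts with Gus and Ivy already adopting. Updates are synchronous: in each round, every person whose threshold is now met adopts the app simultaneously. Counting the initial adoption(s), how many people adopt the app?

Round 1 — Gus, Ivy adopt the app (initial).
Round 2 — checking thresholds:
  Cal: 1 of 4 neighbours < 2, not yet.
  Eli: 1 of 4 neighbours < 3, not yet.
  Jo: 2 of 5 neighbours < 4, not yet.
  Kai: 1 of 7 neighbours < 2, not yet.
  Mo: 1 of 5 neighbours ≥ 1, adopts the app.
  Nia: 1 of 5 neighbours < 5, not yet.
  Pia: 1 of 4 neighbours ≥ 1, adopts the app.
Round 3 — checking thresholds:
  Cal: 2 of 4 neighbours ≥ 2, adopts the app.
  Eli: 1 of 4 neighbours < 3, not yet.
  Fay: 1 of 4 neighbours < 3, not yet.
  Jo: 3 of 5 neighbours < 4, not yet.
  Kai: 3 of 7 neighbours ≥ 2, adopts the app.
  Nia: 1 of 5 neighbours < 5, not yet.
Round 4 — checking thresholds:
  Eli: 2 of 4 neighbours < 3, not yet.
  Fay: 2 of 4 neighbours < 3, not yet.
  Jo: 5 of 5 neighbours ≥ 4, adopts the app.
  Nia: 3 of 5 neighbours < 5, not yet.
Round 5 — no new adoptions; cascade stops.

7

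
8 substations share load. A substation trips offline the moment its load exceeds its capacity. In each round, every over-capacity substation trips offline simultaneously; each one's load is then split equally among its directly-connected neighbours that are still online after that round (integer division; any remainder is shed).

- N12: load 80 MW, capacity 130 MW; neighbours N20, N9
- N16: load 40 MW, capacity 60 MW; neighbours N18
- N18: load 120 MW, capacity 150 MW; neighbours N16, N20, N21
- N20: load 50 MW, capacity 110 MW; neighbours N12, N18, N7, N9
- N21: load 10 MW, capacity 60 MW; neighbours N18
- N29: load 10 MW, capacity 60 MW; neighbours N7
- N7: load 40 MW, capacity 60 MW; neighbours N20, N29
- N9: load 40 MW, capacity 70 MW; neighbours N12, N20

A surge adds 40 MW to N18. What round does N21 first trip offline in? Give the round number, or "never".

2

Round 1 — N18 at 160 > 150. N18 trips offline.
  N18 sheds 160 MW to N16, N20, N21: 53 each (1 lost).
    N16: 40+53 = 93 > 60
    N20: 50+53 = 103 ≤ 110
    N21: 10+53 = 63 > 60
Round 2 — N16, N21 trip offline.
  N16 sheds 93 MW: no online neighbours, lost.
  N21 sheds 63 MW: no online neighbours, lost.
No further trips.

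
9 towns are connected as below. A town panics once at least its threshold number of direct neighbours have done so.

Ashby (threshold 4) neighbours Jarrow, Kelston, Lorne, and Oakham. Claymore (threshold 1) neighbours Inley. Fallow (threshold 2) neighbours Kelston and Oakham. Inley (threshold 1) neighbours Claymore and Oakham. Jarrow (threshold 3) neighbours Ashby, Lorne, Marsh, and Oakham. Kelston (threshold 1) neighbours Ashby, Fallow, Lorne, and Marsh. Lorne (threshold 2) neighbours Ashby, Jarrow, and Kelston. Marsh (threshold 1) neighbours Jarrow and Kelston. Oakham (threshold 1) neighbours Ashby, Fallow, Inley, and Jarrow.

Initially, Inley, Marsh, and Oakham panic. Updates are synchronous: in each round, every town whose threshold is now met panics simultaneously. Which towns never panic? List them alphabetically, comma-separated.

Round 1 — Inley, Marsh, Oakham panic (initial).
Round 2 — checking thresholds:
  Ashby: 1 of 4 neighbours < 4, holds.
  Claymore: 1 of 1 neighbours ≥ 1, panics.
  Fallow: 1 of 2 neighbours < 2, holds.
  Jarrow: 2 of 4 neighbours < 3, holds.
  Kelston: 1 of 4 neighbours ≥ 1, panics.
Round 3 — checking thresholds:
  Ashby: 2 of 4 neighbours < 4, holds.
  Fallow: 2 of 2 neighbours ≥ 2, panics.
  Jarrow: 2 of 4 neighbours < 3, holds.
  Lorne: 1 of 3 neighbours < 2, holds.
Round 4 — no new panics; cascade stops.

Ashby, Jarrow, Lorne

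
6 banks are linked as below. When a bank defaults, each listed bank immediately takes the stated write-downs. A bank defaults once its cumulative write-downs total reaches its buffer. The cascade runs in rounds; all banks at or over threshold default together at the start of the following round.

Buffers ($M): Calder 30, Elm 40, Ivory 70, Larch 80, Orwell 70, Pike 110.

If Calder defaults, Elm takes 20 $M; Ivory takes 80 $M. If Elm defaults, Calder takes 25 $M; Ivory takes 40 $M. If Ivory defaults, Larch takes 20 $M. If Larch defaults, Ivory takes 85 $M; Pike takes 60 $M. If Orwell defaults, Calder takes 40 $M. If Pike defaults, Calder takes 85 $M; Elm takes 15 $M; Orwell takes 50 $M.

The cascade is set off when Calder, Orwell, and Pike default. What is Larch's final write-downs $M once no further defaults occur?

20

Round 1 — Calder, Orwell, Pike default (initial).
  Elm: +20+15 → 35 < 40
  Ivory: +80 → 80 ≥ 70
Round 2 — Ivory defaults.
  Larch: +20 → 20 < 80
No further defaults.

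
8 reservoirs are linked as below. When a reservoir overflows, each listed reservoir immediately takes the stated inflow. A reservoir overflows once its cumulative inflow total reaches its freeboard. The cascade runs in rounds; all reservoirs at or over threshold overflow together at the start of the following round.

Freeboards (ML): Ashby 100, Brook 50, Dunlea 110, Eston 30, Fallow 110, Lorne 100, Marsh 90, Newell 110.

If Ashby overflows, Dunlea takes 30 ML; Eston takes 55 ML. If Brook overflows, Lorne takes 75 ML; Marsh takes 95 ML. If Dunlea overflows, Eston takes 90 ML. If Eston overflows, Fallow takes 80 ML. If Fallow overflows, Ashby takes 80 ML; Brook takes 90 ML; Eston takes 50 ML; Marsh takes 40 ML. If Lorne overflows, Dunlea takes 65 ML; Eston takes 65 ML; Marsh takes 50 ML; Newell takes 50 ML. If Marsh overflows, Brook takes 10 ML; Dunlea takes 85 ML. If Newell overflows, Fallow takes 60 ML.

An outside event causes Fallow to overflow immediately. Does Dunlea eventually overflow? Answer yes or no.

Round 1 — Fallow overflows (initial).
  Ashby: +80 → 80 < 100
  Brook: +90 → 90 ≥ 50
  Eston: +50 → 50 ≥ 30
  Marsh: +40 → 40 < 90
Round 2 — Brook, Eston overflow.
  Lorne: +75 → 75 < 100
  Marsh: +95 → 135 ≥ 90
Round 3 — Marsh overflows.
  Dunlea: +85 → 85 < 110
No further overflows.

no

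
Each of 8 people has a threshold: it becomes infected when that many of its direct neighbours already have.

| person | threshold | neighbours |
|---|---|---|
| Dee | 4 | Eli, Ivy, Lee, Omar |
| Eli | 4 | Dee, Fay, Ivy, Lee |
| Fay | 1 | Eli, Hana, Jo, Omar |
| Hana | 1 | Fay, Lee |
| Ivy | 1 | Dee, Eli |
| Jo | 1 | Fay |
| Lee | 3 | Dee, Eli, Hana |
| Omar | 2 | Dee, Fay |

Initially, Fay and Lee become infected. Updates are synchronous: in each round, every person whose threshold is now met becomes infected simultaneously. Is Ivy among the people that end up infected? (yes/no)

no

Round 1 — Fay, Lee become infected (initial).
Round 2 — checking thresholds:
  Dee: 1 of 4 neighbours < 4, not yet.
  Eli: 2 of 4 neighbours < 4, not yet.
  Hana: 2 of 2 neighbours ≥ 1, becomes infected.
  Jo: 1 of 1 neighbours ≥ 1, becomes infected.
  Omar: 1 of 2 neighbours < 2, not yet.
Round 3 — no new infections; cascade stops.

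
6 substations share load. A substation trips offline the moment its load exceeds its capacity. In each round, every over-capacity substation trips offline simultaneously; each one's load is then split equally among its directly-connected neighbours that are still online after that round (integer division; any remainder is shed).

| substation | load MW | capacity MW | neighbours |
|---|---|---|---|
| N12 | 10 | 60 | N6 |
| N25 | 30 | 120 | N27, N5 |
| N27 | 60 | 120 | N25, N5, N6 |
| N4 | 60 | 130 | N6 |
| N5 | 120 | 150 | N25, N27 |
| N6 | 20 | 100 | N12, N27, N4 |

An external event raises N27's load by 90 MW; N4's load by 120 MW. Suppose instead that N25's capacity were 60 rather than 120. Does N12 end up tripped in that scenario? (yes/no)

With N25's capacity at 60:
Round 1 — N27 at 150 > 120; N4 at 180 > 130. N27, N4 trip offline.
  N27 sheds 150 MW to N25, N5, N6: 50 each.
    N25: 30+50 = 80 > 60
    N5: 120+50 = 170 > 150
    N6: 20+50 = 70 ≤ 100
  N4 sheds 180 MW to N6: 180 each.
    N6: 70+180 = 250 > 100
Round 2 — N25, N5, N6 trip offline.
  N25 sheds 80 MW: no online neighbours, lost.
  N5 sheds 170 MW: no online neighbours, lost.
  N6 sheds 250 MW to N12: 250 each.
    N12: 10+250 = 260 > 60
Round 3 — N12 trips offline.
  N12 sheds 260 MW: no online neighbours, lost.
No further trips.

yes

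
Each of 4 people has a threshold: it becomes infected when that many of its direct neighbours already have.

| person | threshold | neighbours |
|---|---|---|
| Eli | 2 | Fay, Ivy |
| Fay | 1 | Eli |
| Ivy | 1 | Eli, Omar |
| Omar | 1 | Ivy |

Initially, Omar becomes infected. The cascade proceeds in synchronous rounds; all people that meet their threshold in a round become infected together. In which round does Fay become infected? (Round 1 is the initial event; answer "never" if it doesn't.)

Round 1 — Omar becomes infected (initial).
Round 2 — checking thresholds:
  Ivy: 1 of 2 neighbours ≥ 1, becomes infected.
Round 3 — no new infections; cascade stops.

never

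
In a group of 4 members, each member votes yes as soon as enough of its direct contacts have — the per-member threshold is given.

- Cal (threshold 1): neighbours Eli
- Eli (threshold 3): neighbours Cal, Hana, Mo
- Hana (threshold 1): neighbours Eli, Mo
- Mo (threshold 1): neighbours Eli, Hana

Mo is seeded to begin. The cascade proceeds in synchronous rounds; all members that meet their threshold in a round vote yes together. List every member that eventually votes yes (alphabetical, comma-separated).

Round 1 — Mo votes yes (initial).
Round 2 — checking thresholds:
  Eli: 1 of 3 neighbours < 3, not yet.
  Hana: 1 of 2 neighbours ≥ 1, votes yes.
Round 3 — no new yes votes; cascade stops.

Hana, Mo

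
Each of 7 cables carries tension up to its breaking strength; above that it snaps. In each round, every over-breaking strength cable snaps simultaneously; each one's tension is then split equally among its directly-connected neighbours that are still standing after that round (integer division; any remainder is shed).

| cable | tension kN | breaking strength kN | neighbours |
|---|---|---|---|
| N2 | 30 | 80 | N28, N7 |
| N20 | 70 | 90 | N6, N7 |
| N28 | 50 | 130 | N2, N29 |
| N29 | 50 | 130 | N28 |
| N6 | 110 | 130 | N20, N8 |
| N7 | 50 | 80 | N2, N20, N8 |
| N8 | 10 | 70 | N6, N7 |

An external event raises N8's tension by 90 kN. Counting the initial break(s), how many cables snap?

Round 1 — N8 at 100 > 70. N8 snaps.
  N8 sheds 100 kN to N6, N7: 50 each.
    N6: 110+50 = 160 > 130
    N7: 50+50 = 100 > 80
Round 2 — N6, N7 snap.
  N6 sheds 160 kN to N20: 160 each.
    N20: 70+160 = 230 > 90
  N7 sheds 100 kN to N2, N20: 50 each.
    N2: 30+50 = 80 ≤ 80
    N20: 230+50 = 280 > 90
Round 3 — N20 snaps.
  N20 sheds 280 kN: no online neighbours, lost.
No further breaks.

4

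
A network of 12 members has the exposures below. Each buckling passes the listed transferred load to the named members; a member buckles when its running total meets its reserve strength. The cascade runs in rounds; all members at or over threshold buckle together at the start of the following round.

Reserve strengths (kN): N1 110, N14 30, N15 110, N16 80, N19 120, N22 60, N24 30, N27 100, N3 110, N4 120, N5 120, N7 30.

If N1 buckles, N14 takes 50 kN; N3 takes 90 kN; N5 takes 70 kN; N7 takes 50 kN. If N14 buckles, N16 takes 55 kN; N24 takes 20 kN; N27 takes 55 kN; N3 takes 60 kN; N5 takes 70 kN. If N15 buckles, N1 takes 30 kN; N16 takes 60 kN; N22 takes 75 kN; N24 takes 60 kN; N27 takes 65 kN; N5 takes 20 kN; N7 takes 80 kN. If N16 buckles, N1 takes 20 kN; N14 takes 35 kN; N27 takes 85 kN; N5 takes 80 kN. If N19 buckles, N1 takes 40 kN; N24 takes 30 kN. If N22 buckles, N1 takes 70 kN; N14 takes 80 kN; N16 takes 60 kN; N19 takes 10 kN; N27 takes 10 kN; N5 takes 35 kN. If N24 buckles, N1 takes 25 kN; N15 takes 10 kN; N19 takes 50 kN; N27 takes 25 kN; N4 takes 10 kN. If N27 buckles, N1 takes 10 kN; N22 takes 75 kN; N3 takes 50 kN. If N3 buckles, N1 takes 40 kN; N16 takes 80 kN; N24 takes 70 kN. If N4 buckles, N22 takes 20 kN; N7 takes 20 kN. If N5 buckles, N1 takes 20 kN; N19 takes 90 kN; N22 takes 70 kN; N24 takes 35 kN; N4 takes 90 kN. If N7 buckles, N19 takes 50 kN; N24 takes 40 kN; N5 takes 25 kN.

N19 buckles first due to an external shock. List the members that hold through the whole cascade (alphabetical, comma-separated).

N1, N14, N15, N16, N22, N27, N3, N4, N5, N7

Round 1 — N19 buckles (initial).
  N1: +40 → 40 < 110
  N24: +30 → 30 ≥ 30
Round 2 — N24 buckles.
  N1: +25 → 65 < 110
  N15: +10 → 10 < 110
  N27: +25 → 25 < 100
  N4: +10 → 10 < 120
No further bucklings.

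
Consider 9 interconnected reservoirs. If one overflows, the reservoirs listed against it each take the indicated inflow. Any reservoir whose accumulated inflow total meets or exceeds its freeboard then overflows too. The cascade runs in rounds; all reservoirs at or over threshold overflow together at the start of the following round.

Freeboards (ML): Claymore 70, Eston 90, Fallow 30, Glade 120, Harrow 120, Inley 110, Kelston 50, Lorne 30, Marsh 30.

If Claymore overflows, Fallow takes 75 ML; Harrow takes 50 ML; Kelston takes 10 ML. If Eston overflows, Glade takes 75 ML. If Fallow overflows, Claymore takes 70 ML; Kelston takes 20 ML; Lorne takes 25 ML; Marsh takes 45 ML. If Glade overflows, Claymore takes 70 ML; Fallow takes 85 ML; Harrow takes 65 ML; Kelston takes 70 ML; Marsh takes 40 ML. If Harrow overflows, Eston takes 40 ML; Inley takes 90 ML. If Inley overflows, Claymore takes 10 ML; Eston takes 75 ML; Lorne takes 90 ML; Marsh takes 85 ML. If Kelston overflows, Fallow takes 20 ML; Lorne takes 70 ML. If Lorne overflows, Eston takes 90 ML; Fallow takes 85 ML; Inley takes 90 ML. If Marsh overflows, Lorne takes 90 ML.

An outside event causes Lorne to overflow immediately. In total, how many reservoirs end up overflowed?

5

Round 1 — Lorne overflows (initial).
  Eston: +90 → 90 ≥ 90
  Fallow: +85 → 85 ≥ 30
  Inley: +90 → 90 < 110
Round 2 — Eston, Fallow overflow.
  Claymore: +70 → 70 ≥ 70
  Glade: +75 → 75 < 120
  Kelston: +20 → 20 < 50
  Marsh: +45 → 45 ≥ 30
Round 3 — Claymore, Marsh overflow.
  Harrow: +50 → 50 < 120
  Kelston: +10 → 30 < 50
No further overflows.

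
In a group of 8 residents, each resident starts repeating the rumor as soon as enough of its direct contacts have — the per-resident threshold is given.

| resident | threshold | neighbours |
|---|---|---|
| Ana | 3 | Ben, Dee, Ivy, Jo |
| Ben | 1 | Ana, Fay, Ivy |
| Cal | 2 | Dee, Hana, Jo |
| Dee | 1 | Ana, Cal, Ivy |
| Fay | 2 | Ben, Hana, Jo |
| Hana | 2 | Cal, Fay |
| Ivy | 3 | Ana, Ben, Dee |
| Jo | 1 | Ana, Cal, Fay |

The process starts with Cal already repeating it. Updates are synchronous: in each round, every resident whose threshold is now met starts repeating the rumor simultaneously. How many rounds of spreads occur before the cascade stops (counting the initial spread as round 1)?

2

Round 1 — Cal starts repeating the rumor (initial).
Round 2 — checking thresholds:
  Dee: 1 of 3 neighbours ≥ 1, starts repeating the rumor.
  Hana: 1 of 2 neighbours < 2, holds.
  Jo: 1 of 3 neighbours ≥ 1, starts repeating the rumor.
Round 3 — no new spreads; cascade stops.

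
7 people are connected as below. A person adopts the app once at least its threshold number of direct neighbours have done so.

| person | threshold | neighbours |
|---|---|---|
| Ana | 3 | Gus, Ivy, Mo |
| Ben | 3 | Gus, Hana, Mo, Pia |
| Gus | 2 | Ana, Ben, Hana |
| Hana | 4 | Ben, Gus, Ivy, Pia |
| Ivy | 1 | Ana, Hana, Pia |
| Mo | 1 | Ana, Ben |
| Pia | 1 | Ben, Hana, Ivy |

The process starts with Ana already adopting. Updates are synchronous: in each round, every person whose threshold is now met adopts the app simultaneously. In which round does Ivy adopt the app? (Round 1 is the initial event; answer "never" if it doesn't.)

2

Round 1 — Ana adopts the app (initial).
Round 2 — checking thresholds:
  Gus: 1 of 3 neighbours < 2, not yet.
  Ivy: 1 of 3 neighbours ≥ 1, adopts the app.
  Mo: 1 of 2 neighbours ≥ 1, adopts the app.
Round 3 — checking thresholds:
  Ben: 1 of 4 neighbours < 3, not yet.
  Gus: 1 of 3 neighbours < 2, not yet.
  Hana: 1 of 4 neighbours < 4, not yet.
  Pia: 1 of 3 neighbours ≥ 1, adopts the app.
Round 4 — no new adoptions; cascade stops.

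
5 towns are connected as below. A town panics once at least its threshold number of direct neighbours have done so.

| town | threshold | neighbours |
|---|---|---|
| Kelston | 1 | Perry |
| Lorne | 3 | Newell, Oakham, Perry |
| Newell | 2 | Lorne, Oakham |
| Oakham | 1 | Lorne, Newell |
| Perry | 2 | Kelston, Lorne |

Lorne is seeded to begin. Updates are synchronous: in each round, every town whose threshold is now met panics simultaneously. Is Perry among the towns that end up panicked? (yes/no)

Round 1 — Lorne panics (initial).
Round 2 — checking thresholds:
  Newell: 1 of 2 neighbours < 2, below threshold.
  Oakham: 1 of 2 neighbours ≥ 1, panics.
  Perry: 1 of 2 neighbours < 2, below threshold.
Round 3 — checking thresholds:
  Newell: 2 of 2 neighbours ≥ 2, panics.
  Perry: 1 of 2 neighbours < 2, below threshold.
Round 4 — no new panics; cascade stops.

no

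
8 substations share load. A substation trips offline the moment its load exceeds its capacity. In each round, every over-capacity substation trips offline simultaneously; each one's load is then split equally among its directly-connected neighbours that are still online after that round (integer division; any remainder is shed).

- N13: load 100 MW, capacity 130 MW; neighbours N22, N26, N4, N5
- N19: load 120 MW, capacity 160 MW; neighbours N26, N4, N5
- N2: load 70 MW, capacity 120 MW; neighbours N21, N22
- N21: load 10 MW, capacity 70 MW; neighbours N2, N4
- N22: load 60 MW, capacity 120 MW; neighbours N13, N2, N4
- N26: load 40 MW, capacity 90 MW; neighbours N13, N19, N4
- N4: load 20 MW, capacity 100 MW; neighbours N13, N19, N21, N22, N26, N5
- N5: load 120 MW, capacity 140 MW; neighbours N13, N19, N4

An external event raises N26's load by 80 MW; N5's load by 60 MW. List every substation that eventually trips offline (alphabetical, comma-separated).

Round 1 — N26 at 120 > 90; N5 at 180 > 140. N26, N5 trip offline.
  N26 sheds 120 MW to N13, N19, N4: 40 each.
    N13: 100+40 = 140 > 130
    N19: 120+40 = 160 ≤ 160
    N4: 20+40 = 60 ≤ 100
  N5 sheds 180 MW to N13, N19, N4: 60 each.
    N13: 140+60 = 200 > 130
    N19: 160+60 = 220 > 160
    N4: 60+60 = 120 > 100
Round 2 — N13, N19, N4 trip offline.
  N13 sheds 200 MW to N22: 200 each.
    N22: 60+200 = 260 > 120
  N19 sheds 220 MW: no online neighbours, lost.
  N4 sheds 120 MW to N21, N22: 60 each.
    N21: 10+60 = 70 ≤ 70
    N22: 260+60 = 320 > 120
Round 3 — N22 trips offline.
  N22 sheds 320 MW to N2: 320 each.
    N2: 70+320 = 390 > 120
Round 4 — N2 trips offline.
  N2 sheds 390 MW to N21: 390 each.
    N21: 70+390 = 460 > 70
Round 5 — N21 trips offline.
  N21 sheds 460 MW: no online neighbours, lost.
No further trips.

N13, N19, N2, N21, N22, N26, N4, N5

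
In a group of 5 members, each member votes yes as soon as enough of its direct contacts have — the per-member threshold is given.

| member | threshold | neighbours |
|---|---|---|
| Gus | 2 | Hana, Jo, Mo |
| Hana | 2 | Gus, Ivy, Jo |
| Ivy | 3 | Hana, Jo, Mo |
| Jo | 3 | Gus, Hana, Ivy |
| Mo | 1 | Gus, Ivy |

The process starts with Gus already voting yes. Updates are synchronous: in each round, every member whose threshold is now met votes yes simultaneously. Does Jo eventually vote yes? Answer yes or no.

no

Round 1 — Gus votes yes (initial).
Round 2 — checking thresholds:
  Hana: 1 of 3 neighbours < 2, not yet.
  Jo: 1 of 3 neighbours < 3, not yet.
  Mo: 1 of 2 neighbours ≥ 1, votes yes.
Round 3 — no new yes votes; cascade stops.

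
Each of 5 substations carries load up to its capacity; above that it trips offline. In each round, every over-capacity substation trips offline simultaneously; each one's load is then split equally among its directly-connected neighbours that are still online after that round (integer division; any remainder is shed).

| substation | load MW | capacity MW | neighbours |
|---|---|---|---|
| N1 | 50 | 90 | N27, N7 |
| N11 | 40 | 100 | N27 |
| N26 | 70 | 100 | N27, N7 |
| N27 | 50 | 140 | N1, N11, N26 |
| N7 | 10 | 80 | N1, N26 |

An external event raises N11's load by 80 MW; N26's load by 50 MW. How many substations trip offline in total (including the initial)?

Round 1 — N11 at 120 > 100; N26 at 120 > 100. N11, N26 trip offline.
  N11 sheds 120 MW to N27: 120 each.
    N27: 50+120 = 170 > 140
  N26 sheds 120 MW to N27, N7: 60 each.
    N27: 170+60 = 230 > 140
    N7: 10+60 = 70 ≤ 80
Round 2 — N27 trips offline.
  N27 sheds 230 MW to N1: 230 each.
    N1: 50+230 = 280 > 90
Round 3 — N1 trips offline.
  N1 sheds 280 MW to N7: 280 each.
    N7: 70+280 = 350 > 80
Round 4 — N7 trips offline.
  N7 sheds 350 MW: no online neighbours, lost.
No further trips.

5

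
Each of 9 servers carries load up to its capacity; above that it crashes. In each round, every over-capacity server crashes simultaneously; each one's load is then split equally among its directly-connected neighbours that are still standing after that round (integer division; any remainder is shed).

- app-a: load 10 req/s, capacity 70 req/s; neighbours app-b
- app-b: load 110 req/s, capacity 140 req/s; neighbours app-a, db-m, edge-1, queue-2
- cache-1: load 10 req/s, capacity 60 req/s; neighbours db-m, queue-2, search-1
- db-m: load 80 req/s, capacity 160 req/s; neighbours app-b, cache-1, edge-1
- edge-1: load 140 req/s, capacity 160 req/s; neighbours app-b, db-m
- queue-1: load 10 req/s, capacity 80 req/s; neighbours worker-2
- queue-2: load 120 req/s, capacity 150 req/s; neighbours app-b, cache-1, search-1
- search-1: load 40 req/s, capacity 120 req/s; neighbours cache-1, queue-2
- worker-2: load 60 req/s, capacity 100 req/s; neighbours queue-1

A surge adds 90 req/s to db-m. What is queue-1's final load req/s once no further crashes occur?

Round 1 — db-m at 170 > 160. db-m crashes.
  db-m sheds 170 req/s to app-b, cache-1, edge-1: 56 each (2 lost).
    app-b: 110+56 = 166 > 140
    cache-1: 10+56 = 66 > 60
    edge-1: 140+56 = 196 > 160
Round 2 — app-b, cache-1, edge-1 crash.
  app-b sheds 166 req/s to app-a, queue-2: 83 each.
    app-a: 10+83 = 93 > 70
    queue-2: 120+83 = 203 > 150
  cache-1 sheds 66 req/s to queue-2, search-1: 33 each.
    queue-2: 203+33 = 236 > 150
    search-1: 40+33 = 73 ≤ 120
  edge-1 sheds 196 req/s: no online neighbours, lost.
Round 3 — app-a, queue-2 crash.
  app-a sheds 93 req/s: no online neighbours, lost.
  queue-2 sheds 236 req/s to search-1: 236 each.
    search-1: 73+236 = 309 > 120
Round 4 — search-1 crashes.
  search-1 sheds 309 req/s: no online neighbours, lost.
No further crashes.

10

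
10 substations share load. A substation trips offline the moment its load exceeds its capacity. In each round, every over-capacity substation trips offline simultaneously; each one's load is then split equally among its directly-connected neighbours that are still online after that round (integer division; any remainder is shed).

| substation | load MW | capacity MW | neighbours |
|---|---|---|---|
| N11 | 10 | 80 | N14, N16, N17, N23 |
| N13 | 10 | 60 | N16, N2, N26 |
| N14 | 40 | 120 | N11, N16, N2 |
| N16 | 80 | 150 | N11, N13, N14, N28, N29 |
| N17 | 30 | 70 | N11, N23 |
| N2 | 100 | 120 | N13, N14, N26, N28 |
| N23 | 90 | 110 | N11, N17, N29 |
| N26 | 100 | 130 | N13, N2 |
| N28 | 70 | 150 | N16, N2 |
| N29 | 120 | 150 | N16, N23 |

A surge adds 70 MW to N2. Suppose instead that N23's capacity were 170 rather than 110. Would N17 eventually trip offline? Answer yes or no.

With N23's capacity at 170:
Round 1 — N2 at 170 > 120. N2 trips offline.
  N2 sheds 170 MW to N13, N14, N26, N28: 42 each (2 lost).
    N13: 10+42 = 52 ≤ 60
    N14: 40+42 = 82 ≤ 120
    N26: 100+42 = 142 > 130
    N28: 70+42 = 112 ≤ 150
Round 2 — N26 trips offline.
  N26 sheds 142 MW to N13: 142 each.
    N13: 52+142 = 194 > 60
Round 3 — N13 trips offline.
  N13 sheds 194 MW to N16: 194 each.
    N16: 80+194 = 274 > 150
Round 4 — N16 trips offline.
  N16 sheds 274 MW to N11, N14, N28, N29: 68 each (2 lost).
    N11: 10+68 = 78 ≤ 80
    N14: 82+68 = 150 > 120
    N28: 112+68 = 180 > 150
    N29: 120+68 = 188 > 150
Round 5 — N14, N28, N29 trip offline.
  N14 sheds 150 MW to N11: 150 each.
    N11: 78+150 = 228 > 80
  N28 sheds 180 MW: no online neighbours, lost.
  N29 sheds 188 MW to N23: 188 each.
    N23: 90+188 = 278 > 170
Round 6 — N11, N23 trip offline.
  N11 sheds 228 MW to N17: 228 each.
    N17: 30+228 = 258 > 70
  N23 sheds 278 MW to N17: 278 each.
    N17: 258+278 = 536 > 70
Round 7 — N17 trips offline.
  N17 sheds 536 MW: no online neighbours, lost.
No further trips.

yes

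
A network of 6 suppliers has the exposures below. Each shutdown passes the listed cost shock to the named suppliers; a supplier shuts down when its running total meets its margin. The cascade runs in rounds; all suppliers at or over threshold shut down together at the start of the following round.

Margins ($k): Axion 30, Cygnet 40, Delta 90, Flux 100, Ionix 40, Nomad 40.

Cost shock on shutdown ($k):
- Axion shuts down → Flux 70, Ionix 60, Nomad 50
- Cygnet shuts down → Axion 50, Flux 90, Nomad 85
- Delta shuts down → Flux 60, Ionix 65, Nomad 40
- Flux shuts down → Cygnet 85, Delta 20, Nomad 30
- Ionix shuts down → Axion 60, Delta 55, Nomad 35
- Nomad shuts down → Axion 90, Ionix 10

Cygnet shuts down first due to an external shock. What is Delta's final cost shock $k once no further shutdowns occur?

Round 1 — Cygnet shuts down (initial).
  Axion: +50 → 50 ≥ 30
  Flux: +90 → 90 < 100
  Nomad: +85 → 85 ≥ 40
Round 2 — Axion, Nomad shut down.
  Flux: +70 → 160 ≥ 100
  Ionix: +60+10 → 70 ≥ 40
Round 3 — Flux, Ionix shut down.
  Delta: +20+55 → 75 < 90
No further shutdowns.

75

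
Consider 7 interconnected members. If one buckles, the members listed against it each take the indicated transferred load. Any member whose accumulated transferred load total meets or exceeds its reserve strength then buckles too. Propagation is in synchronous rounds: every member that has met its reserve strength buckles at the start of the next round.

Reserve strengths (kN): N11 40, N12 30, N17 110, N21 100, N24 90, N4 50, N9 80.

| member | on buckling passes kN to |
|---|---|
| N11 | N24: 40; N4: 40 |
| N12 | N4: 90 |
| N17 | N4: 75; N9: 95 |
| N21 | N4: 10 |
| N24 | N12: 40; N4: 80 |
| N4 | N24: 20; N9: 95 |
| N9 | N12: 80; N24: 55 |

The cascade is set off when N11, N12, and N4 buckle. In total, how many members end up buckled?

Round 1 — N11, N12, N4 buckle (initial).
  N24: +40+20 → 60 < 90
  N9: +95 → 95 ≥ 80
Round 2 — N9 buckles.
  N24: +55 → 115 ≥ 90
Round 3 — N24 buckles.
No further bucklings.

5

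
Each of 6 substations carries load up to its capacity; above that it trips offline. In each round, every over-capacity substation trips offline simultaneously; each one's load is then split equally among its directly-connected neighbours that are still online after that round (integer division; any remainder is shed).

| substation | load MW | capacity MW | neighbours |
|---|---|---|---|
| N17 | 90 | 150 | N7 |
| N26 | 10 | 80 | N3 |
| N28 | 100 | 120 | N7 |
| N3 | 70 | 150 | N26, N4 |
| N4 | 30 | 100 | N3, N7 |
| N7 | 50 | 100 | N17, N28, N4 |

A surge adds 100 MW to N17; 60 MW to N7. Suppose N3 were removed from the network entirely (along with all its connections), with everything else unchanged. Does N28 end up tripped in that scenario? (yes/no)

yes

With N3 removed:
Round 1 — N17 at 190 > 150; N7 at 110 > 100. N17, N7 trip offline.
  N17 sheds 190 MW: no online neighbours, lost.
  N7 sheds 110 MW to N28, N4: 55 each.
    N28: 100+55 = 155 > 120
    N4: 30+55 = 85 ≤ 100
Round 2 — N28 trips offline.
  N28 sheds 155 MW: no online neighbours, lost.
No further trips.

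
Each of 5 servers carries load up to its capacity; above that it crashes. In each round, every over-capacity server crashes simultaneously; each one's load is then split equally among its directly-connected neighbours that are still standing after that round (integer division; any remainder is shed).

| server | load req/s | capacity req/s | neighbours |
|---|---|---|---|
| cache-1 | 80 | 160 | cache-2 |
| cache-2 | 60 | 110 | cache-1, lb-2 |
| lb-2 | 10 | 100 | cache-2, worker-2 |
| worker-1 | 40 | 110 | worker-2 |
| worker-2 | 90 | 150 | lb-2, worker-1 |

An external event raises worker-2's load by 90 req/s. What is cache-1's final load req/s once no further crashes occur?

Round 1 — worker-2 at 180 > 150. worker-2 crashes.
  worker-2 sheds 180 req/s to lb-2, worker-1: 90 each.
    lb-2: 10+90 = 100 ≤ 100
    worker-1: 40+90 = 130 > 110
Round 2 — worker-1 crashes.
  worker-1 sheds 130 req/s: no online neighbours, lost.
No further crashes.

80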